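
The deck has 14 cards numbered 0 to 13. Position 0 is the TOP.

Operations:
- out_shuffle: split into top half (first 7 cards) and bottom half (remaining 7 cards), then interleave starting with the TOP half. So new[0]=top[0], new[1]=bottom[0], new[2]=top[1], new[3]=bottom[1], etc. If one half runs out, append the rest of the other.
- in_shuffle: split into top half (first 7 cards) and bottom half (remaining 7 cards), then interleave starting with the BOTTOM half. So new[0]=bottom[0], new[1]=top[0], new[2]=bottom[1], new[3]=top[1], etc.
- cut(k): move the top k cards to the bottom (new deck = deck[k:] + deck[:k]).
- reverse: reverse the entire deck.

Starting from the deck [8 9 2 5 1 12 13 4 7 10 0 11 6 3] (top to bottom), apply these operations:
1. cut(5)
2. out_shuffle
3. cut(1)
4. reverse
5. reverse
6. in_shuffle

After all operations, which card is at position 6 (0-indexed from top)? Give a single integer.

Answer: 5

Derivation:
After op 1 (cut(5)): [12 13 4 7 10 0 11 6 3 8 9 2 5 1]
After op 2 (out_shuffle): [12 6 13 3 4 8 7 9 10 2 0 5 11 1]
After op 3 (cut(1)): [6 13 3 4 8 7 9 10 2 0 5 11 1 12]
After op 4 (reverse): [12 1 11 5 0 2 10 9 7 8 4 3 13 6]
After op 5 (reverse): [6 13 3 4 8 7 9 10 2 0 5 11 1 12]
After op 6 (in_shuffle): [10 6 2 13 0 3 5 4 11 8 1 7 12 9]
Position 6: card 5.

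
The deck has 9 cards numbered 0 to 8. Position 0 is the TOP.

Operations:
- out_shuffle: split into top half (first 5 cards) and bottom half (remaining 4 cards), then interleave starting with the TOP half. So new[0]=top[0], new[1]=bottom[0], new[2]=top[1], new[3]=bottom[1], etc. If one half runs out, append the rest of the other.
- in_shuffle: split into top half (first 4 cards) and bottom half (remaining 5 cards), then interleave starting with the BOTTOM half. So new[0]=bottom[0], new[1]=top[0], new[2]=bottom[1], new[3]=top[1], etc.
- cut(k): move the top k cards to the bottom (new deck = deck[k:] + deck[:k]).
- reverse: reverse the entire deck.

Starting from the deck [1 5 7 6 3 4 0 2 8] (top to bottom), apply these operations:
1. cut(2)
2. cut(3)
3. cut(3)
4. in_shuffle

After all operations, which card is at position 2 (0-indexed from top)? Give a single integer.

Answer: 3

Derivation:
After op 1 (cut(2)): [7 6 3 4 0 2 8 1 5]
After op 2 (cut(3)): [4 0 2 8 1 5 7 6 3]
After op 3 (cut(3)): [8 1 5 7 6 3 4 0 2]
After op 4 (in_shuffle): [6 8 3 1 4 5 0 7 2]
Position 2: card 3.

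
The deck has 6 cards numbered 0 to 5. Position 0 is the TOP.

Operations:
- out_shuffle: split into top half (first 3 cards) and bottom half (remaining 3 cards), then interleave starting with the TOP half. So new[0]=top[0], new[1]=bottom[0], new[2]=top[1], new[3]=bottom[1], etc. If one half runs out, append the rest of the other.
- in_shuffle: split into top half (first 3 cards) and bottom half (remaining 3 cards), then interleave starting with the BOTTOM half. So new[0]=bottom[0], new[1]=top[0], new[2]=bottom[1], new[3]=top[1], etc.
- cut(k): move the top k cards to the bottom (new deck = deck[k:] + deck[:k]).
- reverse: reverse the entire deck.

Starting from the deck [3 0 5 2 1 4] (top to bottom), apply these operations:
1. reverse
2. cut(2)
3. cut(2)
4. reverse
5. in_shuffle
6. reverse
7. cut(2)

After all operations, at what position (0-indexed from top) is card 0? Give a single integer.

After op 1 (reverse): [4 1 2 5 0 3]
After op 2 (cut(2)): [2 5 0 3 4 1]
After op 3 (cut(2)): [0 3 4 1 2 5]
After op 4 (reverse): [5 2 1 4 3 0]
After op 5 (in_shuffle): [4 5 3 2 0 1]
After op 6 (reverse): [1 0 2 3 5 4]
After op 7 (cut(2)): [2 3 5 4 1 0]
Card 0 is at position 5.

Answer: 5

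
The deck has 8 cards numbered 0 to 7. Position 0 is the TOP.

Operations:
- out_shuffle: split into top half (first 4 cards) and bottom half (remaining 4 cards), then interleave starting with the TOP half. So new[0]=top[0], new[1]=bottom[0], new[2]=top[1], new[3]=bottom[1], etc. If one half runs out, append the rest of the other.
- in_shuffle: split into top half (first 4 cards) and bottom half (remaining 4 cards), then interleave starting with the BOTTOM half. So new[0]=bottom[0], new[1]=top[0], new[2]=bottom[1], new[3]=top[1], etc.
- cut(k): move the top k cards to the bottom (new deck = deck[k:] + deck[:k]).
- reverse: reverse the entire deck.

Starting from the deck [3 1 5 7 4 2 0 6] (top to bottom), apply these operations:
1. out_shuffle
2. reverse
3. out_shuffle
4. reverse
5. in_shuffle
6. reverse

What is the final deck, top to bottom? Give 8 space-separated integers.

After op 1 (out_shuffle): [3 4 1 2 5 0 7 6]
After op 2 (reverse): [6 7 0 5 2 1 4 3]
After op 3 (out_shuffle): [6 2 7 1 0 4 5 3]
After op 4 (reverse): [3 5 4 0 1 7 2 6]
After op 5 (in_shuffle): [1 3 7 5 2 4 6 0]
After op 6 (reverse): [0 6 4 2 5 7 3 1]

Answer: 0 6 4 2 5 7 3 1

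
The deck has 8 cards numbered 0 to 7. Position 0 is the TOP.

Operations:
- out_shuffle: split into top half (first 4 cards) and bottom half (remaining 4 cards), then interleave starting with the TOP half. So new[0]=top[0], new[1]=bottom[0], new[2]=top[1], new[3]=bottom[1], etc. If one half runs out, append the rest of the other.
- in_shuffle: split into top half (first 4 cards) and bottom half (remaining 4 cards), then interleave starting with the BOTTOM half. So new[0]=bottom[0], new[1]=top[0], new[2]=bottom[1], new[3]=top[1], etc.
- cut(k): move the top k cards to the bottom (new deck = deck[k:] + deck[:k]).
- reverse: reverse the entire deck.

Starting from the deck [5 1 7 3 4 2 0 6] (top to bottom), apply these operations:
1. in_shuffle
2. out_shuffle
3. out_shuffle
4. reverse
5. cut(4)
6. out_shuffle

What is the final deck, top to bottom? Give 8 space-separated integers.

After op 1 (in_shuffle): [4 5 2 1 0 7 6 3]
After op 2 (out_shuffle): [4 0 5 7 2 6 1 3]
After op 3 (out_shuffle): [4 2 0 6 5 1 7 3]
After op 4 (reverse): [3 7 1 5 6 0 2 4]
After op 5 (cut(4)): [6 0 2 4 3 7 1 5]
After op 6 (out_shuffle): [6 3 0 7 2 1 4 5]

Answer: 6 3 0 7 2 1 4 5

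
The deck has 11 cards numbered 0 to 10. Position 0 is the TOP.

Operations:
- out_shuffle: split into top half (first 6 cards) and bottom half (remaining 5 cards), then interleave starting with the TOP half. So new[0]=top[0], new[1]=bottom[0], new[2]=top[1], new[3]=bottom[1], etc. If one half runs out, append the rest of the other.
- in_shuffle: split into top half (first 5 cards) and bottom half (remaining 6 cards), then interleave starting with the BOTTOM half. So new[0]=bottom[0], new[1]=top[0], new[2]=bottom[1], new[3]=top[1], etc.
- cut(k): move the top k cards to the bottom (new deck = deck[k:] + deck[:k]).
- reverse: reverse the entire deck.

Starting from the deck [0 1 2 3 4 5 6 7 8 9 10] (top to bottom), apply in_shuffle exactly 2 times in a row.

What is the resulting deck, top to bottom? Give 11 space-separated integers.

Answer: 2 5 8 0 3 6 9 1 4 7 10

Derivation:
After op 1 (in_shuffle): [5 0 6 1 7 2 8 3 9 4 10]
After op 2 (in_shuffle): [2 5 8 0 3 6 9 1 4 7 10]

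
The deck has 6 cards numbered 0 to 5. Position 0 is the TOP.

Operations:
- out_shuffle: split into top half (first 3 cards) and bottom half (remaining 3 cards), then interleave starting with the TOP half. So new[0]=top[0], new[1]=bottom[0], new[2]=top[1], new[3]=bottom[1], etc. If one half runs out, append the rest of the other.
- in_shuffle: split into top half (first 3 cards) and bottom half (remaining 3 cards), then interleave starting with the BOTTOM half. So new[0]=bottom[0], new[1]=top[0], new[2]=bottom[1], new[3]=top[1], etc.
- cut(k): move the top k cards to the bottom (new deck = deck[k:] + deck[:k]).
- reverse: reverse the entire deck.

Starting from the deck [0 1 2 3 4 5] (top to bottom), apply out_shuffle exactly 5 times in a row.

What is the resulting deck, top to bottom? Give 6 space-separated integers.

After op 1 (out_shuffle): [0 3 1 4 2 5]
After op 2 (out_shuffle): [0 4 3 2 1 5]
After op 3 (out_shuffle): [0 2 4 1 3 5]
After op 4 (out_shuffle): [0 1 2 3 4 5]
After op 5 (out_shuffle): [0 3 1 4 2 5]

Answer: 0 3 1 4 2 5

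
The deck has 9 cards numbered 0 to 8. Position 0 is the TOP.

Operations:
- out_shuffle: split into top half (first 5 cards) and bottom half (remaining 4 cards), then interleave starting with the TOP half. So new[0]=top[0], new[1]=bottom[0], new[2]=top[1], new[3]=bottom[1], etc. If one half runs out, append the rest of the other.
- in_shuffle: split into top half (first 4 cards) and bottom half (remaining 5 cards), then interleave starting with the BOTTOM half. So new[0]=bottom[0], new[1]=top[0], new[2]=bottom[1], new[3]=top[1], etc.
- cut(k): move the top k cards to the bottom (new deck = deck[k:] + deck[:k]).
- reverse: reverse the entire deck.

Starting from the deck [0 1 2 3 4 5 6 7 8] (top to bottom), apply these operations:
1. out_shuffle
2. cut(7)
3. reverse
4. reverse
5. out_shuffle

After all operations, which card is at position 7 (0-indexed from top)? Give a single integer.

After op 1 (out_shuffle): [0 5 1 6 2 7 3 8 4]
After op 2 (cut(7)): [8 4 0 5 1 6 2 7 3]
After op 3 (reverse): [3 7 2 6 1 5 0 4 8]
After op 4 (reverse): [8 4 0 5 1 6 2 7 3]
After op 5 (out_shuffle): [8 6 4 2 0 7 5 3 1]
Position 7: card 3.

Answer: 3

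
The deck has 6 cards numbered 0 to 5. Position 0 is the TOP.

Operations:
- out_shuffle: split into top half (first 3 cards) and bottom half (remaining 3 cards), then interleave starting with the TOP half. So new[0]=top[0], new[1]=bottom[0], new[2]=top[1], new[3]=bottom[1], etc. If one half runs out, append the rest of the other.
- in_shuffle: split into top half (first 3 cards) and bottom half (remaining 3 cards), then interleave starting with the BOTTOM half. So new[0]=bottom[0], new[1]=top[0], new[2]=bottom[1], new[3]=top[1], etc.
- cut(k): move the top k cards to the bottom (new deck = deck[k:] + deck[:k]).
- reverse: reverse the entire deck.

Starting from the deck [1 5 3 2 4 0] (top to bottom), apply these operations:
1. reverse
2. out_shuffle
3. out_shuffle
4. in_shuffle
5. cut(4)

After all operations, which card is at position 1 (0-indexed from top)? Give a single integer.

After op 1 (reverse): [0 4 2 3 5 1]
After op 2 (out_shuffle): [0 3 4 5 2 1]
After op 3 (out_shuffle): [0 5 3 2 4 1]
After op 4 (in_shuffle): [2 0 4 5 1 3]
After op 5 (cut(4)): [1 3 2 0 4 5]
Position 1: card 3.

Answer: 3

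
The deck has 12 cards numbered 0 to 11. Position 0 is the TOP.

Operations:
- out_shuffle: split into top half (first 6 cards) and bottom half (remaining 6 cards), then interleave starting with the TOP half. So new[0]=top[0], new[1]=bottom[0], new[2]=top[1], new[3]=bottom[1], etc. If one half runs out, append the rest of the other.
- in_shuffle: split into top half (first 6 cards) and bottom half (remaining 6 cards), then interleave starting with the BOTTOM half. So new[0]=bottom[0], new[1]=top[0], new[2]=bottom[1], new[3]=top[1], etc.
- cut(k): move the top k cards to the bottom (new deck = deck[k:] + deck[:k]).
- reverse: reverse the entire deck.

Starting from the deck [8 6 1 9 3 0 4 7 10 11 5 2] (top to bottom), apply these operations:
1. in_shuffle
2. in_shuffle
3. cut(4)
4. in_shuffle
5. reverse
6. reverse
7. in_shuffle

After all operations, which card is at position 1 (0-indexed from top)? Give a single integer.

Answer: 0

Derivation:
After op 1 (in_shuffle): [4 8 7 6 10 1 11 9 5 3 2 0]
After op 2 (in_shuffle): [11 4 9 8 5 7 3 6 2 10 0 1]
After op 3 (cut(4)): [5 7 3 6 2 10 0 1 11 4 9 8]
After op 4 (in_shuffle): [0 5 1 7 11 3 4 6 9 2 8 10]
After op 5 (reverse): [10 8 2 9 6 4 3 11 7 1 5 0]
After op 6 (reverse): [0 5 1 7 11 3 4 6 9 2 8 10]
After op 7 (in_shuffle): [4 0 6 5 9 1 2 7 8 11 10 3]
Position 1: card 0.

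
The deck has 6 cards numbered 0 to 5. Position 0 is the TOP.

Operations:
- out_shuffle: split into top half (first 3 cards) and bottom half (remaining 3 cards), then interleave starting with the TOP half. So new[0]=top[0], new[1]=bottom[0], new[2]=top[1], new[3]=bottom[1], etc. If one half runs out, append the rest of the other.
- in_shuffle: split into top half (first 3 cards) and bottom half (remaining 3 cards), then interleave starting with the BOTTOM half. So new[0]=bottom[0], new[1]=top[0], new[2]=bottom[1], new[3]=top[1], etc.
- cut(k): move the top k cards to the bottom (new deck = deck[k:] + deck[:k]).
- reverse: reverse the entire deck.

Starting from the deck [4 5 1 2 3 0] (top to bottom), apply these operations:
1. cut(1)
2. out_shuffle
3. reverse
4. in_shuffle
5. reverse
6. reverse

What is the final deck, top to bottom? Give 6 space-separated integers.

Answer: 1 4 3 2 5 0

Derivation:
After op 1 (cut(1)): [5 1 2 3 0 4]
After op 2 (out_shuffle): [5 3 1 0 2 4]
After op 3 (reverse): [4 2 0 1 3 5]
After op 4 (in_shuffle): [1 4 3 2 5 0]
After op 5 (reverse): [0 5 2 3 4 1]
After op 6 (reverse): [1 4 3 2 5 0]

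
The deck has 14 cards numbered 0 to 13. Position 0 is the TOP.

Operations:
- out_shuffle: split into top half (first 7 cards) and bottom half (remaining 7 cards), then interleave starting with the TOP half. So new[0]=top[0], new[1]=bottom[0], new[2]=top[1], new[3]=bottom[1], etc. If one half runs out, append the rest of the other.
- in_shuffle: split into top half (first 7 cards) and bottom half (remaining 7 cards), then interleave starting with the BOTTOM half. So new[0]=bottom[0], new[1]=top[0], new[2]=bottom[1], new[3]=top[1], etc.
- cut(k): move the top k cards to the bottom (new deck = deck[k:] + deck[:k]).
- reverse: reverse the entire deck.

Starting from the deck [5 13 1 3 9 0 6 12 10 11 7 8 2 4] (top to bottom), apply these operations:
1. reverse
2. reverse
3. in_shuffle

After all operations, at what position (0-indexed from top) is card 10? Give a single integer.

After op 1 (reverse): [4 2 8 7 11 10 12 6 0 9 3 1 13 5]
After op 2 (reverse): [5 13 1 3 9 0 6 12 10 11 7 8 2 4]
After op 3 (in_shuffle): [12 5 10 13 11 1 7 3 8 9 2 0 4 6]
Card 10 is at position 2.

Answer: 2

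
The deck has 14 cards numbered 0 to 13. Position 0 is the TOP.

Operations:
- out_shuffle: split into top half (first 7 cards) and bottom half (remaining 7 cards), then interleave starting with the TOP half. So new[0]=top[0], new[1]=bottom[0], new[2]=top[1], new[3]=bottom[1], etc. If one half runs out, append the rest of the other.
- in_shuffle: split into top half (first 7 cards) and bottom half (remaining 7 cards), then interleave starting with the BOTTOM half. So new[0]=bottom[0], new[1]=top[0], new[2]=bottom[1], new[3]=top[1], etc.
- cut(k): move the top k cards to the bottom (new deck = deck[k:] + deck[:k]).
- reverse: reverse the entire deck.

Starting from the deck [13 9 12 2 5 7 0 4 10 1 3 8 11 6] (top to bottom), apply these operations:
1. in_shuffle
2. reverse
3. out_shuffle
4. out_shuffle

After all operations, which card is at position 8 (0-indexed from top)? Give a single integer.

Answer: 7

Derivation:
After op 1 (in_shuffle): [4 13 10 9 1 12 3 2 8 5 11 7 6 0]
After op 2 (reverse): [0 6 7 11 5 8 2 3 12 1 9 10 13 4]
After op 3 (out_shuffle): [0 3 6 12 7 1 11 9 5 10 8 13 2 4]
After op 4 (out_shuffle): [0 9 3 5 6 10 12 8 7 13 1 2 11 4]
Position 8: card 7.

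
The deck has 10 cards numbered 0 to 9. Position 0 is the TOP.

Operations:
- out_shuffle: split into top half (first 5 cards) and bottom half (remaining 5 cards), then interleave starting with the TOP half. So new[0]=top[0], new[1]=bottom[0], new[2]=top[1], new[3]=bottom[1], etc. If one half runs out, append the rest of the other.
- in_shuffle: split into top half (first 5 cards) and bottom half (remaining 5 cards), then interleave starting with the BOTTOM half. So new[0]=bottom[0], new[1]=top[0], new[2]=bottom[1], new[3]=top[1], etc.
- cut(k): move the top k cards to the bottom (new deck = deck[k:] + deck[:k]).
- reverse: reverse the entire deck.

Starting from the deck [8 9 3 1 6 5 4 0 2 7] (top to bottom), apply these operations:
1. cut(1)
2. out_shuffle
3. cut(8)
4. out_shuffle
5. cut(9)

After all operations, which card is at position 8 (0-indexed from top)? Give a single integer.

After op 1 (cut(1)): [9 3 1 6 5 4 0 2 7 8]
After op 2 (out_shuffle): [9 4 3 0 1 2 6 7 5 8]
After op 3 (cut(8)): [5 8 9 4 3 0 1 2 6 7]
After op 4 (out_shuffle): [5 0 8 1 9 2 4 6 3 7]
After op 5 (cut(9)): [7 5 0 8 1 9 2 4 6 3]
Position 8: card 6.

Answer: 6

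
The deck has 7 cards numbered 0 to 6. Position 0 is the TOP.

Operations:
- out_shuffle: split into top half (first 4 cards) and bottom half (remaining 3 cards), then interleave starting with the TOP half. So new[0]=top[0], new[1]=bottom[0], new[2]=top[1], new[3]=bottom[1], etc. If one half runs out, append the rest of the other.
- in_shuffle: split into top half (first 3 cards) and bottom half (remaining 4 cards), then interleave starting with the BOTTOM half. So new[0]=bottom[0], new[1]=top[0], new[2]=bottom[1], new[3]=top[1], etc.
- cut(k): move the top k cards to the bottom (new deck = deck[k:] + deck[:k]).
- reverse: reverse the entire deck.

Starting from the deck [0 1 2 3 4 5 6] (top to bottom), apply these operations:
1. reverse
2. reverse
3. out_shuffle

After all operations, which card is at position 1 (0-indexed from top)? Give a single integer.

Answer: 4

Derivation:
After op 1 (reverse): [6 5 4 3 2 1 0]
After op 2 (reverse): [0 1 2 3 4 5 6]
After op 3 (out_shuffle): [0 4 1 5 2 6 3]
Position 1: card 4.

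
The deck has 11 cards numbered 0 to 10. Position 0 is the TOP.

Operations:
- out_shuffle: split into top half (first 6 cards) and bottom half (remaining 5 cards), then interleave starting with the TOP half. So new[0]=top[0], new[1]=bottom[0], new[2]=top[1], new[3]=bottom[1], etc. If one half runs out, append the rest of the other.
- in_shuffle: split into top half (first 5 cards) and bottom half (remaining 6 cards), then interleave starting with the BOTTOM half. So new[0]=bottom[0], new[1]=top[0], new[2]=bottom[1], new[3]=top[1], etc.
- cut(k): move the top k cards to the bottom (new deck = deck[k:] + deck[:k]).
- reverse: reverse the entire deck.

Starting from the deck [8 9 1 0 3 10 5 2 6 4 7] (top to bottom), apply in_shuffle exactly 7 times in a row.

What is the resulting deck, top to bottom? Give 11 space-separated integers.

After op 1 (in_shuffle): [10 8 5 9 2 1 6 0 4 3 7]
After op 2 (in_shuffle): [1 10 6 8 0 5 4 9 3 2 7]
After op 3 (in_shuffle): [5 1 4 10 9 6 3 8 2 0 7]
After op 4 (in_shuffle): [6 5 3 1 8 4 2 10 0 9 7]
After op 5 (in_shuffle): [4 6 2 5 10 3 0 1 9 8 7]
After op 6 (in_shuffle): [3 4 0 6 1 2 9 5 8 10 7]
After op 7 (in_shuffle): [2 3 9 4 5 0 8 6 10 1 7]

Answer: 2 3 9 4 5 0 8 6 10 1 7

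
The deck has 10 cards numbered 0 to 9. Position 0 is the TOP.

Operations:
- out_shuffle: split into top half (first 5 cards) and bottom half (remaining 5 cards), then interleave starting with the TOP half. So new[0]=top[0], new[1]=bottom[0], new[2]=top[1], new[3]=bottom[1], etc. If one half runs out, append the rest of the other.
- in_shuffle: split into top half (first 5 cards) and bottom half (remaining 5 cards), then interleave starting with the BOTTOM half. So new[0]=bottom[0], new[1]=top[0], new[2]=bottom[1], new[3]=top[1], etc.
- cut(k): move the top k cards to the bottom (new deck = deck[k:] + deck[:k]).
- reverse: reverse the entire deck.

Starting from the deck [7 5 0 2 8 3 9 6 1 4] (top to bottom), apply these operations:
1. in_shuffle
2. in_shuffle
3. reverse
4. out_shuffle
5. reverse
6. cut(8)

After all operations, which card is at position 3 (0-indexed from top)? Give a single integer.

After op 1 (in_shuffle): [3 7 9 5 6 0 1 2 4 8]
After op 2 (in_shuffle): [0 3 1 7 2 9 4 5 8 6]
After op 3 (reverse): [6 8 5 4 9 2 7 1 3 0]
After op 4 (out_shuffle): [6 2 8 7 5 1 4 3 9 0]
After op 5 (reverse): [0 9 3 4 1 5 7 8 2 6]
After op 6 (cut(8)): [2 6 0 9 3 4 1 5 7 8]
Position 3: card 9.

Answer: 9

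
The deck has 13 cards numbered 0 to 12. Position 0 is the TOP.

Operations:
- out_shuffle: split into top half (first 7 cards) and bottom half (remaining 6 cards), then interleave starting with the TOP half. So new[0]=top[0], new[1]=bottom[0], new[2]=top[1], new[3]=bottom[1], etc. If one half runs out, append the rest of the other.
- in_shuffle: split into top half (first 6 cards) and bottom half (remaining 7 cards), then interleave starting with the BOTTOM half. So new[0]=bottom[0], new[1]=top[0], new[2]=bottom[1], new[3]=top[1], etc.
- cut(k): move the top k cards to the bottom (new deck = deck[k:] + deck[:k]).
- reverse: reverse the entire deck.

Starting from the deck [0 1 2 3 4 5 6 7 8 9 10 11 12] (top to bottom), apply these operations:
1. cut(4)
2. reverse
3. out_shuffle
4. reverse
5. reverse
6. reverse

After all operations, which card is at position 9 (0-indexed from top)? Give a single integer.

After op 1 (cut(4)): [4 5 6 7 8 9 10 11 12 0 1 2 3]
After op 2 (reverse): [3 2 1 0 12 11 10 9 8 7 6 5 4]
After op 3 (out_shuffle): [3 9 2 8 1 7 0 6 12 5 11 4 10]
After op 4 (reverse): [10 4 11 5 12 6 0 7 1 8 2 9 3]
After op 5 (reverse): [3 9 2 8 1 7 0 6 12 5 11 4 10]
After op 6 (reverse): [10 4 11 5 12 6 0 7 1 8 2 9 3]
Position 9: card 8.

Answer: 8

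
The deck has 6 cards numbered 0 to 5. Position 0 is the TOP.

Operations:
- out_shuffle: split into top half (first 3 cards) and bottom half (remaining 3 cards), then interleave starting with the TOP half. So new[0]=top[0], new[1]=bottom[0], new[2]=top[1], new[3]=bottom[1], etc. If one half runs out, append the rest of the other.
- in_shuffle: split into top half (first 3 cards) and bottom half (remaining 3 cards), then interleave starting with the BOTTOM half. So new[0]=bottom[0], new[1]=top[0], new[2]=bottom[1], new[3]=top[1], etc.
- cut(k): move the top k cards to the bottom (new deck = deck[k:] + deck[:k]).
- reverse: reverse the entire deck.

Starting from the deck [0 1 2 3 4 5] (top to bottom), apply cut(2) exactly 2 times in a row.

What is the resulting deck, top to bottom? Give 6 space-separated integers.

Answer: 4 5 0 1 2 3

Derivation:
After op 1 (cut(2)): [2 3 4 5 0 1]
After op 2 (cut(2)): [4 5 0 1 2 3]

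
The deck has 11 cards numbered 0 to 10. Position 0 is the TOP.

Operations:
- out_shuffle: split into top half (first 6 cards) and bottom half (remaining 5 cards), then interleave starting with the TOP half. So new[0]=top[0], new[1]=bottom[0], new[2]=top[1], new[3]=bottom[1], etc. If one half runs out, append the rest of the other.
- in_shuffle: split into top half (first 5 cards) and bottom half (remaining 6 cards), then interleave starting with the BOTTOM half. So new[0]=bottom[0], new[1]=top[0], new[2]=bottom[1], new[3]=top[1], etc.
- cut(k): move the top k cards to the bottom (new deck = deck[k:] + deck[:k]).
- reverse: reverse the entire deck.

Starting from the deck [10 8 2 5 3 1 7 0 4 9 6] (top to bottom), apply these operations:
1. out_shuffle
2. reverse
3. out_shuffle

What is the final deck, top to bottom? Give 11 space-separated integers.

Answer: 1 2 6 0 3 8 9 7 5 10 4

Derivation:
After op 1 (out_shuffle): [10 7 8 0 2 4 5 9 3 6 1]
After op 2 (reverse): [1 6 3 9 5 4 2 0 8 7 10]
After op 3 (out_shuffle): [1 2 6 0 3 8 9 7 5 10 4]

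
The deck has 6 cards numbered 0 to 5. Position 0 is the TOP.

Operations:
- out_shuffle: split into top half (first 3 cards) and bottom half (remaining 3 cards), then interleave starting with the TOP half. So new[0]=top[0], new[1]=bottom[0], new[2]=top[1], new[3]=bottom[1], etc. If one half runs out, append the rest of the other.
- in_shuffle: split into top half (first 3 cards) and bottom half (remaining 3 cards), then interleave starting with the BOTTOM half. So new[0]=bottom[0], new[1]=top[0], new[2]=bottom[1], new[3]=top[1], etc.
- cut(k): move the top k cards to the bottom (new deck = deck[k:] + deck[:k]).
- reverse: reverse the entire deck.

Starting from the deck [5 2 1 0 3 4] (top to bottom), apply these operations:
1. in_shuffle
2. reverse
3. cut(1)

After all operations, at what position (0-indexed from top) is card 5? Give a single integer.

Answer: 3

Derivation:
After op 1 (in_shuffle): [0 5 3 2 4 1]
After op 2 (reverse): [1 4 2 3 5 0]
After op 3 (cut(1)): [4 2 3 5 0 1]
Card 5 is at position 3.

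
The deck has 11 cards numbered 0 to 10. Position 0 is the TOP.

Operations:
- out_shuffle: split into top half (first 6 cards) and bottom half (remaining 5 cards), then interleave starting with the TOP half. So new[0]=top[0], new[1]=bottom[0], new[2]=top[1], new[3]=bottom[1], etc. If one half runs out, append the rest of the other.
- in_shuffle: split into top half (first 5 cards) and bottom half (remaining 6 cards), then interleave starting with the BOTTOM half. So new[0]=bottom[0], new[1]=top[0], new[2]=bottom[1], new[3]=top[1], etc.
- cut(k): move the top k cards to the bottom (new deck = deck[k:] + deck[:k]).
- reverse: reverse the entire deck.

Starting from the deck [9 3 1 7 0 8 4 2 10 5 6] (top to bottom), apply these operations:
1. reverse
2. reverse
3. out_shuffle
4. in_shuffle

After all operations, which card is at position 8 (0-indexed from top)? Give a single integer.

After op 1 (reverse): [6 5 10 2 4 8 0 7 1 3 9]
After op 2 (reverse): [9 3 1 7 0 8 4 2 10 5 6]
After op 3 (out_shuffle): [9 4 3 2 1 10 7 5 0 6 8]
After op 4 (in_shuffle): [10 9 7 4 5 3 0 2 6 1 8]
Position 8: card 6.

Answer: 6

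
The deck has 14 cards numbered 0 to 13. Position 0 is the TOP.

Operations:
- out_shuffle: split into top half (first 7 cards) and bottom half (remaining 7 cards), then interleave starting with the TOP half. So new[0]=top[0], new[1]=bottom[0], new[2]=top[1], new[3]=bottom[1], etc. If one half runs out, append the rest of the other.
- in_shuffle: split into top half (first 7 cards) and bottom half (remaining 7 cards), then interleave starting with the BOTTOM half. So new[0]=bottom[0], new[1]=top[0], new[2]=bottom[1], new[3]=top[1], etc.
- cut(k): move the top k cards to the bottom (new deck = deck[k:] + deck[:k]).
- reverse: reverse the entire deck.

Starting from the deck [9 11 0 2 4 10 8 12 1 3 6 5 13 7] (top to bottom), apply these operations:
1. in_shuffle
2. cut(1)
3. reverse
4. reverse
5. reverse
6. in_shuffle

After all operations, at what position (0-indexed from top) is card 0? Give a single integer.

Answer: 4

Derivation:
After op 1 (in_shuffle): [12 9 1 11 3 0 6 2 5 4 13 10 7 8]
After op 2 (cut(1)): [9 1 11 3 0 6 2 5 4 13 10 7 8 12]
After op 3 (reverse): [12 8 7 10 13 4 5 2 6 0 3 11 1 9]
After op 4 (reverse): [9 1 11 3 0 6 2 5 4 13 10 7 8 12]
After op 5 (reverse): [12 8 7 10 13 4 5 2 6 0 3 11 1 9]
After op 6 (in_shuffle): [2 12 6 8 0 7 3 10 11 13 1 4 9 5]
Card 0 is at position 4.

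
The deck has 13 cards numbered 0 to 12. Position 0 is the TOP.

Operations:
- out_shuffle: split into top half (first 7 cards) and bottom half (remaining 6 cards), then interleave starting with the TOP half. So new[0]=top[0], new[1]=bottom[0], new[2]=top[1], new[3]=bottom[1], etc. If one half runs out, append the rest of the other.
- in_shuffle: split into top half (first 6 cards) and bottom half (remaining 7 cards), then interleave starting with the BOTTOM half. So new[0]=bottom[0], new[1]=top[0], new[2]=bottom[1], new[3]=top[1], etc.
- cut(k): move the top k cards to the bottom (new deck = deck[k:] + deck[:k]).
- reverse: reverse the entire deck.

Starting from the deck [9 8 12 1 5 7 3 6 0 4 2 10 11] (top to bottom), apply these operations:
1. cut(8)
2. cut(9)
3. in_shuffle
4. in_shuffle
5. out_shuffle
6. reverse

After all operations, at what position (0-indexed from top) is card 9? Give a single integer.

Answer: 12

Derivation:
After op 1 (cut(8)): [0 4 2 10 11 9 8 12 1 5 7 3 6]
After op 2 (cut(9)): [5 7 3 6 0 4 2 10 11 9 8 12 1]
After op 3 (in_shuffle): [2 5 10 7 11 3 9 6 8 0 12 4 1]
After op 4 (in_shuffle): [9 2 6 5 8 10 0 7 12 11 4 3 1]
After op 5 (out_shuffle): [9 7 2 12 6 11 5 4 8 3 10 1 0]
After op 6 (reverse): [0 1 10 3 8 4 5 11 6 12 2 7 9]
Card 9 is at position 12.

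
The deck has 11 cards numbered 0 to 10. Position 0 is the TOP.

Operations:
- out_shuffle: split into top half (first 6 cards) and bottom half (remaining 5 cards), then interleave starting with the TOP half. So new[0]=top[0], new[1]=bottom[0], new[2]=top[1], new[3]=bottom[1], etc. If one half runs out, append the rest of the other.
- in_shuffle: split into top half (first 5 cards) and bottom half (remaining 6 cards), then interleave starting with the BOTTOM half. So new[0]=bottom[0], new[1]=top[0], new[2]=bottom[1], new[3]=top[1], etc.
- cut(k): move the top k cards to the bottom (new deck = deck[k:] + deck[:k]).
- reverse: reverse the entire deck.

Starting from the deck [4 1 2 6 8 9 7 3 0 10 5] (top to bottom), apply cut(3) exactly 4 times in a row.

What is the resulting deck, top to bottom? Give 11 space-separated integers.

Answer: 1 2 6 8 9 7 3 0 10 5 4

Derivation:
After op 1 (cut(3)): [6 8 9 7 3 0 10 5 4 1 2]
After op 2 (cut(3)): [7 3 0 10 5 4 1 2 6 8 9]
After op 3 (cut(3)): [10 5 4 1 2 6 8 9 7 3 0]
After op 4 (cut(3)): [1 2 6 8 9 7 3 0 10 5 4]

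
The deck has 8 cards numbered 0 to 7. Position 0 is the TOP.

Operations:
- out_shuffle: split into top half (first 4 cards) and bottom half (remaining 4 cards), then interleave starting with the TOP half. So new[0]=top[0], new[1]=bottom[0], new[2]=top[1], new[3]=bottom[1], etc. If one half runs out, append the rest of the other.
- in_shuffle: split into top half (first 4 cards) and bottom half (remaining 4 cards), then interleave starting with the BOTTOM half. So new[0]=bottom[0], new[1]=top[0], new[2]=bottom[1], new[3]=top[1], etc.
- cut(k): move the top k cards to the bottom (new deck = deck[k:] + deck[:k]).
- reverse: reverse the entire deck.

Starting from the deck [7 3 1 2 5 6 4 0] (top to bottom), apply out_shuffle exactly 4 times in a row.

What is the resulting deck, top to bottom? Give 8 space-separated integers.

Answer: 7 5 3 6 1 4 2 0

Derivation:
After op 1 (out_shuffle): [7 5 3 6 1 4 2 0]
After op 2 (out_shuffle): [7 1 5 4 3 2 6 0]
After op 3 (out_shuffle): [7 3 1 2 5 6 4 0]
After op 4 (out_shuffle): [7 5 3 6 1 4 2 0]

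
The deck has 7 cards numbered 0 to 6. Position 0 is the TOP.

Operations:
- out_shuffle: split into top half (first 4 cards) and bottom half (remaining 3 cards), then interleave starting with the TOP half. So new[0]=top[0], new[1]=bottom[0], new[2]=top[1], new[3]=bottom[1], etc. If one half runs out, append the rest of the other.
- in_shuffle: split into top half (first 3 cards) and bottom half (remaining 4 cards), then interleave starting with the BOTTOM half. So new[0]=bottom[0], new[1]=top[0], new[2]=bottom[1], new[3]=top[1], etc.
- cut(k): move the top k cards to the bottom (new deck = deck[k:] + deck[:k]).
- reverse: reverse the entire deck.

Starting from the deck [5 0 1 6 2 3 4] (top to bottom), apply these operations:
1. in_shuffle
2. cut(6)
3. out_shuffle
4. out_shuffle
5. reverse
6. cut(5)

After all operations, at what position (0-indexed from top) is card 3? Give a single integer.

Answer: 2

Derivation:
After op 1 (in_shuffle): [6 5 2 0 3 1 4]
After op 2 (cut(6)): [4 6 5 2 0 3 1]
After op 3 (out_shuffle): [4 0 6 3 5 1 2]
After op 4 (out_shuffle): [4 5 0 1 6 2 3]
After op 5 (reverse): [3 2 6 1 0 5 4]
After op 6 (cut(5)): [5 4 3 2 6 1 0]
Card 3 is at position 2.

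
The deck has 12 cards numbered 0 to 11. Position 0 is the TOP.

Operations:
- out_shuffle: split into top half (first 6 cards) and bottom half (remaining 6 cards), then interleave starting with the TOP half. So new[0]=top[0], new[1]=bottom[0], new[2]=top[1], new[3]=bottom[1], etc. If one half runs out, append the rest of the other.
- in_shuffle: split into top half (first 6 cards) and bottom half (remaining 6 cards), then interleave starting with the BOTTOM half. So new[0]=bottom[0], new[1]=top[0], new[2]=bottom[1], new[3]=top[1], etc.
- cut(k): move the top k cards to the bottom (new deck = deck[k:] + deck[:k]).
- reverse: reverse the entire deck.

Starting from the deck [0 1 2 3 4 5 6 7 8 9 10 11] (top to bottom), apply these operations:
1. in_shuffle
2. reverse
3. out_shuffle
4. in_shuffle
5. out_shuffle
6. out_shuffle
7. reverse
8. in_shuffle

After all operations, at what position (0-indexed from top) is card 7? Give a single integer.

After op 1 (in_shuffle): [6 0 7 1 8 2 9 3 10 4 11 5]
After op 2 (reverse): [5 11 4 10 3 9 2 8 1 7 0 6]
After op 3 (out_shuffle): [5 2 11 8 4 1 10 7 3 0 9 6]
After op 4 (in_shuffle): [10 5 7 2 3 11 0 8 9 4 6 1]
After op 5 (out_shuffle): [10 0 5 8 7 9 2 4 3 6 11 1]
After op 6 (out_shuffle): [10 2 0 4 5 3 8 6 7 11 9 1]
After op 7 (reverse): [1 9 11 7 6 8 3 5 4 0 2 10]
After op 8 (in_shuffle): [3 1 5 9 4 11 0 7 2 6 10 8]
Card 7 is at position 7.

Answer: 7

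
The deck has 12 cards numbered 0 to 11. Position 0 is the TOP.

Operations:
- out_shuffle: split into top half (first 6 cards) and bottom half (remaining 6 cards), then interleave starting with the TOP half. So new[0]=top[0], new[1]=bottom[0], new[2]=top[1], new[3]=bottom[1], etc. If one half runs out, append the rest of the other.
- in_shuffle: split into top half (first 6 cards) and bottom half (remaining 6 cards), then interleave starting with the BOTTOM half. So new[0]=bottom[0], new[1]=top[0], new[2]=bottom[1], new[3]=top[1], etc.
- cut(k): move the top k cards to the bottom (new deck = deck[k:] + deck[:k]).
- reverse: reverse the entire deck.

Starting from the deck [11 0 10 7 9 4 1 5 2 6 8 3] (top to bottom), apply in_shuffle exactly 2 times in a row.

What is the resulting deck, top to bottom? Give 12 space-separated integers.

Answer: 6 1 7 11 8 5 9 0 3 2 4 10

Derivation:
After op 1 (in_shuffle): [1 11 5 0 2 10 6 7 8 9 3 4]
After op 2 (in_shuffle): [6 1 7 11 8 5 9 0 3 2 4 10]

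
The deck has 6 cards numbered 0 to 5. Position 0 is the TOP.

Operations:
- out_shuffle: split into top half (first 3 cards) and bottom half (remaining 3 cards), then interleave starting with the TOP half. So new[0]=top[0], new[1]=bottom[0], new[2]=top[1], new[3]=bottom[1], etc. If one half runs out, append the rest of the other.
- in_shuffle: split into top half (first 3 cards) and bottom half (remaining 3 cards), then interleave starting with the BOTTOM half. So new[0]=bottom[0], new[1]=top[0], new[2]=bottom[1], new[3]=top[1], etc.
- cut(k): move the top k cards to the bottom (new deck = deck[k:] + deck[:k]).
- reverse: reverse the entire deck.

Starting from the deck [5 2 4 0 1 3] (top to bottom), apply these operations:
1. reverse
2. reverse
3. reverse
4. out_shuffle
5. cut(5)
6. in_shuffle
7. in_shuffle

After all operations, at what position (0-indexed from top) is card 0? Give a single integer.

Answer: 2

Derivation:
After op 1 (reverse): [3 1 0 4 2 5]
After op 2 (reverse): [5 2 4 0 1 3]
After op 3 (reverse): [3 1 0 4 2 5]
After op 4 (out_shuffle): [3 4 1 2 0 5]
After op 5 (cut(5)): [5 3 4 1 2 0]
After op 6 (in_shuffle): [1 5 2 3 0 4]
After op 7 (in_shuffle): [3 1 0 5 4 2]
Card 0 is at position 2.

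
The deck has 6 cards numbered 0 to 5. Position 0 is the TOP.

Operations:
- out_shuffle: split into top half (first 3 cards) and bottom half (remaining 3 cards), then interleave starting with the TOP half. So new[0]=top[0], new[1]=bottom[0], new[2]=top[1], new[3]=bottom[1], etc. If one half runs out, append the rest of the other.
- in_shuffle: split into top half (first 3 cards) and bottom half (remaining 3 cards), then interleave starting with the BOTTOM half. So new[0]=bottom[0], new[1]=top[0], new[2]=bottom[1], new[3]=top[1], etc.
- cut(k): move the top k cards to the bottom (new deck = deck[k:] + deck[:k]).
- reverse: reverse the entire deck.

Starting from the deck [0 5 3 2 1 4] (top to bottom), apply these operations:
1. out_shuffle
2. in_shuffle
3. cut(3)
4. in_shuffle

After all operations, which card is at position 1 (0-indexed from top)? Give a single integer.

Answer: 2

Derivation:
After op 1 (out_shuffle): [0 2 5 1 3 4]
After op 2 (in_shuffle): [1 0 3 2 4 5]
After op 3 (cut(3)): [2 4 5 1 0 3]
After op 4 (in_shuffle): [1 2 0 4 3 5]
Position 1: card 2.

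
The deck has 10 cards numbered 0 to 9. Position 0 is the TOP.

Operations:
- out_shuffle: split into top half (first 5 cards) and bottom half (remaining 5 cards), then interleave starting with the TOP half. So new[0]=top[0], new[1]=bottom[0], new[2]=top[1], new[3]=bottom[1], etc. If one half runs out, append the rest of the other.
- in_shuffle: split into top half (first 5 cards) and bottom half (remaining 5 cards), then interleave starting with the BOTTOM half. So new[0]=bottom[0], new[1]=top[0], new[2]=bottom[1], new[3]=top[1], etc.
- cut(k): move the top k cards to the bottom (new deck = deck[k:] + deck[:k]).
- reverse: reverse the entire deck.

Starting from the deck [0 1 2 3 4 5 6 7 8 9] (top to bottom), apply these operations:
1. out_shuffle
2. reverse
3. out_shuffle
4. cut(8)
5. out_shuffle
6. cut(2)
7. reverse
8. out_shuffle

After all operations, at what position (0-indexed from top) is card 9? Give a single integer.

Answer: 5

Derivation:
After op 1 (out_shuffle): [0 5 1 6 2 7 3 8 4 9]
After op 2 (reverse): [9 4 8 3 7 2 6 1 5 0]
After op 3 (out_shuffle): [9 2 4 6 8 1 3 5 7 0]
After op 4 (cut(8)): [7 0 9 2 4 6 8 1 3 5]
After op 5 (out_shuffle): [7 6 0 8 9 1 2 3 4 5]
After op 6 (cut(2)): [0 8 9 1 2 3 4 5 7 6]
After op 7 (reverse): [6 7 5 4 3 2 1 9 8 0]
After op 8 (out_shuffle): [6 2 7 1 5 9 4 8 3 0]
Card 9 is at position 5.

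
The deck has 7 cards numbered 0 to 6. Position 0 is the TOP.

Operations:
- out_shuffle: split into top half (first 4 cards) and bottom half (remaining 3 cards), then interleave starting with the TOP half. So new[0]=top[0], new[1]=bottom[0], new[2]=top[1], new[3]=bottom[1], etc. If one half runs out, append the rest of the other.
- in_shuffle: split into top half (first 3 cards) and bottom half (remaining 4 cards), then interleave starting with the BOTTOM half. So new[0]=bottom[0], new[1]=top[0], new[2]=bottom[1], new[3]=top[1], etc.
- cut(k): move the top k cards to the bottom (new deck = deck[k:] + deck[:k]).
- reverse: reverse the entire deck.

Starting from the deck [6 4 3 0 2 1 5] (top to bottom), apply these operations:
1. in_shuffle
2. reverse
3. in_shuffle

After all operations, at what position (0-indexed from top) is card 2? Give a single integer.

Answer: 2

Derivation:
After op 1 (in_shuffle): [0 6 2 4 1 3 5]
After op 2 (reverse): [5 3 1 4 2 6 0]
After op 3 (in_shuffle): [4 5 2 3 6 1 0]
Card 2 is at position 2.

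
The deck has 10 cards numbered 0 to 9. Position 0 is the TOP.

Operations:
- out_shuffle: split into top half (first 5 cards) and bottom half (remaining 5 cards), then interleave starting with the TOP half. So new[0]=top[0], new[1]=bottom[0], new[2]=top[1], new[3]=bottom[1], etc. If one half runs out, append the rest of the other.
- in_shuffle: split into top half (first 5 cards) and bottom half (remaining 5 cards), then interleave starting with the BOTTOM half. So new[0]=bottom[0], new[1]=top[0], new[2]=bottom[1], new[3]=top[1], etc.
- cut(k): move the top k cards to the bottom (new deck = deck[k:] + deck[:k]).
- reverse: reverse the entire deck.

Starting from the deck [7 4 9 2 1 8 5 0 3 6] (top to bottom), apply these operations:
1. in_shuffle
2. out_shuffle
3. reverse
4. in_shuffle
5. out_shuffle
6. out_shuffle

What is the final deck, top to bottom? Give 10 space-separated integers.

After op 1 (in_shuffle): [8 7 5 4 0 9 3 2 6 1]
After op 2 (out_shuffle): [8 9 7 3 5 2 4 6 0 1]
After op 3 (reverse): [1 0 6 4 2 5 3 7 9 8]
After op 4 (in_shuffle): [5 1 3 0 7 6 9 4 8 2]
After op 5 (out_shuffle): [5 6 1 9 3 4 0 8 7 2]
After op 6 (out_shuffle): [5 4 6 0 1 8 9 7 3 2]

Answer: 5 4 6 0 1 8 9 7 3 2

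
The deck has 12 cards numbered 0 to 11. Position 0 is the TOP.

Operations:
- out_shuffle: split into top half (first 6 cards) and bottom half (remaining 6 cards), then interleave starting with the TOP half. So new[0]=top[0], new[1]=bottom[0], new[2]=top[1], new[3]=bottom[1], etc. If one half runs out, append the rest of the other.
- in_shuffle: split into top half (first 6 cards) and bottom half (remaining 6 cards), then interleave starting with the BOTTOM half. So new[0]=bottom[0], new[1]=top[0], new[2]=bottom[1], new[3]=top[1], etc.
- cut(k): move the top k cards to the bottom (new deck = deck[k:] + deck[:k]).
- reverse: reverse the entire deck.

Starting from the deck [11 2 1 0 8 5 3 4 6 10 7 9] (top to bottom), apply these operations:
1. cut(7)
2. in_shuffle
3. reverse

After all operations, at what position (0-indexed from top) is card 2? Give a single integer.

After op 1 (cut(7)): [4 6 10 7 9 11 2 1 0 8 5 3]
After op 2 (in_shuffle): [2 4 1 6 0 10 8 7 5 9 3 11]
After op 3 (reverse): [11 3 9 5 7 8 10 0 6 1 4 2]
Card 2 is at position 11.

Answer: 11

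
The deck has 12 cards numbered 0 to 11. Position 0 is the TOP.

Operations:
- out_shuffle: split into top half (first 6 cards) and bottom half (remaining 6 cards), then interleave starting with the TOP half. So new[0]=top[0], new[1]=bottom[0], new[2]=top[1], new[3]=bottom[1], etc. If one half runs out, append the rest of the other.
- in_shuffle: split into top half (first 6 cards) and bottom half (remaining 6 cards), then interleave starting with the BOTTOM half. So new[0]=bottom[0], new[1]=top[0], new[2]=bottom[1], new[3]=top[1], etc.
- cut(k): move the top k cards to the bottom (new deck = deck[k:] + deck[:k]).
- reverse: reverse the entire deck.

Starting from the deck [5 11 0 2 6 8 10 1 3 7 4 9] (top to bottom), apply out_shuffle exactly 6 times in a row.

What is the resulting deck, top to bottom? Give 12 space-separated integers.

Answer: 5 8 4 6 7 2 3 0 1 11 10 9

Derivation:
After op 1 (out_shuffle): [5 10 11 1 0 3 2 7 6 4 8 9]
After op 2 (out_shuffle): [5 2 10 7 11 6 1 4 0 8 3 9]
After op 3 (out_shuffle): [5 1 2 4 10 0 7 8 11 3 6 9]
After op 4 (out_shuffle): [5 7 1 8 2 11 4 3 10 6 0 9]
After op 5 (out_shuffle): [5 4 7 3 1 10 8 6 2 0 11 9]
After op 6 (out_shuffle): [5 8 4 6 7 2 3 0 1 11 10 9]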